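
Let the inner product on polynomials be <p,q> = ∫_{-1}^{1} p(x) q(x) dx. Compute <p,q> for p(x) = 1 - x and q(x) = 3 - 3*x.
<p,q> = 8

Expand the product: p(x)·q(x) = 3*x^2 - 6*x + 3.
∫_{-1}^{1} of each monomial x^k gives [2/(k+1) if k even, 0 if k odd]. Integrating term-by-term (or equivalently evaluating the antiderivative F(x) = x^3 - 3*x^2 + 3*x at the endpoints):
  F(1) − F(−1) = 1 − (-7) = 8.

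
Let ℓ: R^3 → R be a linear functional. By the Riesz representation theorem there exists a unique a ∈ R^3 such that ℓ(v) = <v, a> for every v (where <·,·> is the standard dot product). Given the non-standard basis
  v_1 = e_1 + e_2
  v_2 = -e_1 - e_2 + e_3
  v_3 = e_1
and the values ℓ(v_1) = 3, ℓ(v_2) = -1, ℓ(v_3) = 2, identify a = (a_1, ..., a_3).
a = (2, 1, 2)

Write a = (a_1, ..., a_3) in the standard basis. For each basis vector v_i, ℓ(v_i) = <v_i, a> is a linear equation in the a_j's. Collect the n equations into a matrix system V a = ℓ, where row i of V is v_i (expressed in the standard basis). Since V is invertible (lower-triangular with 1s on the diagonal, up to permutation), solve by back-substitution:
  V =
[[1, 1, 0],
 [-1, -1, 1],
 [1, 0, 0]]
  V a = (3, -1, 2)
Solving gives a = (2, 1, 2).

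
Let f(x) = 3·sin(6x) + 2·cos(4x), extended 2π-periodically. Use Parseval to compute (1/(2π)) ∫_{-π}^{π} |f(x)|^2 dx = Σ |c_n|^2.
Σ |c_n|^2 = 13/2

Expand |f|^2 and use orthogonality of {sin(nx), cos(mx)} on [-π, π]:
  ∫_{-π}^{π} sin(nx)^2 dx = π, ∫ cos(mx)^2 dx = π, and cross terms integrate to 0.
So ∫_{-π}^{π} f(x)^2 dx = 3^2 · π + 2^2 · π = (9 + 4)π.
Divide by 2π: (9 + 4)/2 = 13/2.
By Parseval, this equals Σ |c_n|^2.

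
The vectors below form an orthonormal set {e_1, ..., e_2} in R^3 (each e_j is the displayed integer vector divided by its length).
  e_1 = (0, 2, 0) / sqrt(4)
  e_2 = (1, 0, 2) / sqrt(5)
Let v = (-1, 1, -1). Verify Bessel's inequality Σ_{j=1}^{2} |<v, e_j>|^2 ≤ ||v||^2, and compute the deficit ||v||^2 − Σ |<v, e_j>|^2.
Σ |<v, e_j>|^2 = 14/5; ||v||^2 = 3; deficit = 1/5

Write each e_j = u_j / sqrt(<u_j, u_j>) where u_j is the displayed integer vector. Then <v, e_j> = <v, u_j> / sqrt(<u_j, u_j>), so |<v, e_j>|^2 = <v, u_j>^2 / <u_j, u_j>.
Coefficients: <v, e_1> = 2/sqrt(4), <v, e_2> = -3/sqrt(5).
Square and sum: Σ |<v, e_j>|^2 = 14/5.
Compute ||v||^2 = v·v = 3.
Deficit = 3 − 14/5 = 1/5 ≥ 0, confirming Bessel's inequality. (The deficit equals ||v − Σ <v,e_j> e_j||^2, the squared distance from v to span{e_j}.)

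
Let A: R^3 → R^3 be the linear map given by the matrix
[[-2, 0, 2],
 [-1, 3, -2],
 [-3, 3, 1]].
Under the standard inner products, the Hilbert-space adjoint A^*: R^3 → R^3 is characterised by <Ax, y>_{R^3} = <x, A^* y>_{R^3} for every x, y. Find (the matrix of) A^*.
A^* = A^T =
[[-2, -1, -3],
 [0, 3, 3],
 [2, -2, 1]]

For real matrices with standard dot products, the defining identity <Ax, y> = <x, A^* y> gives (Ax)^T y = x^T (A^*) y, i.e. x^T A^T y = x^T (A^*) y. Since this holds for all x, y, we must have A^* = A^T. Therefore
A^* =
[[-2, -1, -3],
 [0, 3, 3],
 [2, -2, 1]].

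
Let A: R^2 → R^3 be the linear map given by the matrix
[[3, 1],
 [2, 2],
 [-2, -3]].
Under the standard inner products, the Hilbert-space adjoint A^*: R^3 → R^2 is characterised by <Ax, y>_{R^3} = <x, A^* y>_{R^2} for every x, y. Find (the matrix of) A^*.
A^* = A^T =
[[3, 2, -2],
 [1, 2, -3]]

For real matrices with standard dot products, the defining identity <Ax, y> = <x, A^* y> gives (Ax)^T y = x^T (A^*) y, i.e. x^T A^T y = x^T (A^*) y. Since this holds for all x, y, we must have A^* = A^T. Therefore
A^* =
[[3, 2, -2],
 [1, 2, -3]].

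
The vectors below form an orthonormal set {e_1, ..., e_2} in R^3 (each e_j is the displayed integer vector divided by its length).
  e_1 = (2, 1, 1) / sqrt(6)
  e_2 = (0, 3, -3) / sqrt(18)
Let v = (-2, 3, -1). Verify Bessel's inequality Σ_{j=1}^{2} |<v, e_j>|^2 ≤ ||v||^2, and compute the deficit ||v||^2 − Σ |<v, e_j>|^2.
Σ |<v, e_j>|^2 = 26/3; ||v||^2 = 14; deficit = 16/3

Write each e_j = u_j / sqrt(<u_j, u_j>) where u_j is the displayed integer vector. Then <v, e_j> = <v, u_j> / sqrt(<u_j, u_j>), so |<v, e_j>|^2 = <v, u_j>^2 / <u_j, u_j>.
Coefficients: <v, e_1> = -2/sqrt(6), <v, e_2> = 12/sqrt(18).
Square and sum: Σ |<v, e_j>|^2 = 26/3.
Compute ||v||^2 = v·v = 14.
Deficit = 14 − 26/3 = 16/3 ≥ 0, confirming Bessel's inequality. (The deficit equals ||v − Σ <v,e_j> e_j||^2, the squared distance from v to span{e_j}.)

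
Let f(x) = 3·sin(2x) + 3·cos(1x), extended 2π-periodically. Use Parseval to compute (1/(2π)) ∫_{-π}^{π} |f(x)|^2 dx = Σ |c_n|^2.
Σ |c_n|^2 = 9

Expand |f|^2 and use orthogonality of {sin(nx), cos(mx)} on [-π, π]:
  ∫_{-π}^{π} sin(nx)^2 dx = π, ∫ cos(mx)^2 dx = π, and cross terms integrate to 0.
So ∫_{-π}^{π} f(x)^2 dx = 3^2 · π + 3^2 · π = (9 + 9)π.
Divide by 2π: (9 + 9)/2 = 9.
By Parseval, this equals Σ |c_n|^2.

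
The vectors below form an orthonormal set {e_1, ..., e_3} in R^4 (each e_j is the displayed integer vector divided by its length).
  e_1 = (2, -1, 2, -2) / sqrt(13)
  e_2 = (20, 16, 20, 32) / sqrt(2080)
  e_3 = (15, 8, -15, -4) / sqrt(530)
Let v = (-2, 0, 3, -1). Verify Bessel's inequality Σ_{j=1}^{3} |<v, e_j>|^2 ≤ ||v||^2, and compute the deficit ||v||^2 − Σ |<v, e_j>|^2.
Σ |<v, e_j>|^2 = 573/53; ||v||^2 = 14; deficit = 169/53

Write each e_j = u_j / sqrt(<u_j, u_j>) where u_j is the displayed integer vector. Then <v, e_j> = <v, u_j> / sqrt(<u_j, u_j>), so |<v, e_j>|^2 = <v, u_j>^2 / <u_j, u_j>.
Coefficients: <v, e_1> = 4/sqrt(13), <v, e_2> = -12/sqrt(2080), <v, e_3> = -71/sqrt(530).
Square and sum: Σ |<v, e_j>|^2 = 573/53.
Compute ||v||^2 = v·v = 14.
Deficit = 14 − 573/53 = 169/53 ≥ 0, confirming Bessel's inequality. (The deficit equals ||v − Σ <v,e_j> e_j||^2, the squared distance from v to span{e_j}.)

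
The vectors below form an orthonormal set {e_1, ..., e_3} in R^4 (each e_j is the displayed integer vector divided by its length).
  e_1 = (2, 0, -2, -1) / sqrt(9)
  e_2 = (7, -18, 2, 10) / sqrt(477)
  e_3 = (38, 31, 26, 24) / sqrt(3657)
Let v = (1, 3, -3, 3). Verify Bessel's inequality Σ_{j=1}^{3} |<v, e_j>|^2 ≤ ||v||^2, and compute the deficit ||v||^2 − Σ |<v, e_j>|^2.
Σ |<v, e_j>|^2 = 563/69; ||v||^2 = 28; deficit = 1369/69

Write each e_j = u_j / sqrt(<u_j, u_j>) where u_j is the displayed integer vector. Then <v, e_j> = <v, u_j> / sqrt(<u_j, u_j>), so |<v, e_j>|^2 = <v, u_j>^2 / <u_j, u_j>.
Coefficients: <v, e_1> = 5/sqrt(9), <v, e_2> = -23/sqrt(477), <v, e_3> = 125/sqrt(3657).
Square and sum: Σ |<v, e_j>|^2 = 563/69.
Compute ||v||^2 = v·v = 28.
Deficit = 28 − 563/69 = 1369/69 ≥ 0, confirming Bessel's inequality. (The deficit equals ||v − Σ <v,e_j> e_j||^2, the squared distance from v to span{e_j}.)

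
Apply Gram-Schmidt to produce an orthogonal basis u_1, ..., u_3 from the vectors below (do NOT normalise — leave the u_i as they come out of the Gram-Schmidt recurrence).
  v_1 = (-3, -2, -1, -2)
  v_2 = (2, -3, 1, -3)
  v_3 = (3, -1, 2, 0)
Orthogonal basis:
  u_1 = (-3, -2, -1, -2)
  u_2 = (17/6, -22/9, 23/18, -22/9)
  u_3 = (-105/389, -184/389, 273/389, 205/389)

Apply the Gram-Schmidt recurrence
  u_1 = v_1
  u_i = v_i − Σ_{j<i} ((v_i · u_j) / (u_j · u_j)) · u_j.

Step by step this gives:
  u_1 = (-3, -2, -1, -2)
  u_2 = (17/6, -22/9, 23/18, -22/9)
  u_3 = (-105/389, -184/389, 273/389, 205/389)

Orthogonality check:
  u_2 · u_1 = 0 (should be 0)
  u_3 · u_1 = 0 (should be 0)
  u_3 · u_2 = 0 (should be 0)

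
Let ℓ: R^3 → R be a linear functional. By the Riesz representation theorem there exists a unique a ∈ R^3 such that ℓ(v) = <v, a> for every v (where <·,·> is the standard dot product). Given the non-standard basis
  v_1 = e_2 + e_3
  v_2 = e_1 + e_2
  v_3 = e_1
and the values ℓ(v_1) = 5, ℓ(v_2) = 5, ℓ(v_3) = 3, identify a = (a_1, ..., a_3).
a = (3, 2, 3)

Write a = (a_1, ..., a_3) in the standard basis. For each basis vector v_i, ℓ(v_i) = <v_i, a> is a linear equation in the a_j's. Collect the n equations into a matrix system V a = ℓ, where row i of V is v_i (expressed in the standard basis). Since V is invertible (lower-triangular with 1s on the diagonal, up to permutation), solve by back-substitution:
  V =
[[0, 1, 1],
 [1, 1, 0],
 [1, 0, 0]]
  V a = (5, 5, 3)
Solving gives a = (3, 2, 3).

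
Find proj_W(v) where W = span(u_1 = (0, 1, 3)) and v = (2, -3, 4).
proj_W(v) = (0, 9/10, 27/10)

Set up U = [u_1 | ... | u_1] ∈ R^(3×1). The projector onto W = col(U) is P = U (U^T U)^(-1) U^T.
Compute U^T U =
  [10],
and U^T v = (9).
Solve U^T U · c = U^T v for the coefficients: c = (9/10). The projection is proj_W(v) = U c.
Check: (v - proj_W(v)) · u_1 = 0  (should be 0).
Result: proj_W(v) = (0, 9/10, 27/10).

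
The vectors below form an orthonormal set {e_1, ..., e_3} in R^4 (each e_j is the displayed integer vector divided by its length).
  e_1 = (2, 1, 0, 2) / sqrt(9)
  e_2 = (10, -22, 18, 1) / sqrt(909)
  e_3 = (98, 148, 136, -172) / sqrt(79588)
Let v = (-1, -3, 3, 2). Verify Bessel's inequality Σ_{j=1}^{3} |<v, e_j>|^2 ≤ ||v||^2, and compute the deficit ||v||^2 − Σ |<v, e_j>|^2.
Σ |<v, e_j>|^2 = 3306/197; ||v||^2 = 23; deficit = 1225/197

Write each e_j = u_j / sqrt(<u_j, u_j>) where u_j is the displayed integer vector. Then <v, e_j> = <v, u_j> / sqrt(<u_j, u_j>), so |<v, e_j>|^2 = <v, u_j>^2 / <u_j, u_j>.
Coefficients: <v, e_1> = -1/sqrt(9), <v, e_2> = 112/sqrt(909), <v, e_3> = -478/sqrt(79588).
Square and sum: Σ |<v, e_j>|^2 = 3306/197.
Compute ||v||^2 = v·v = 23.
Deficit = 23 − 3306/197 = 1225/197 ≥ 0, confirming Bessel's inequality. (The deficit equals ||v − Σ <v,e_j> e_j||^2, the squared distance from v to span{e_j}.)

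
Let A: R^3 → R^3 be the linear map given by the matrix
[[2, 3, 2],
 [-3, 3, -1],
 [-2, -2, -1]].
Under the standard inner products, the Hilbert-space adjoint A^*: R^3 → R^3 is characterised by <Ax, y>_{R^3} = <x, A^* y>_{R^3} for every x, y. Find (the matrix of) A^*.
A^* = A^T =
[[2, -3, -2],
 [3, 3, -2],
 [2, -1, -1]]

For real matrices with standard dot products, the defining identity <Ax, y> = <x, A^* y> gives (Ax)^T y = x^T (A^*) y, i.e. x^T A^T y = x^T (A^*) y. Since this holds for all x, y, we must have A^* = A^T. Therefore
A^* =
[[2, -3, -2],
 [3, 3, -2],
 [2, -1, -1]].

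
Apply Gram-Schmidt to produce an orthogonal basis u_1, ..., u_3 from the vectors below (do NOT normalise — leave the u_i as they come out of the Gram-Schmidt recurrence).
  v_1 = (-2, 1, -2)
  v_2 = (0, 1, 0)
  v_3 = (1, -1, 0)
Orthogonal basis:
  u_1 = (-2, 1, -2)
  u_2 = (2/9, 8/9, 2/9)
  u_3 = (1/2, 0, -1/2)

Apply the Gram-Schmidt recurrence
  u_1 = v_1
  u_i = v_i − Σ_{j<i} ((v_i · u_j) / (u_j · u_j)) · u_j.

Step by step this gives:
  u_1 = (-2, 1, -2)
  u_2 = (2/9, 8/9, 2/9)
  u_3 = (1/2, 0, -1/2)

Orthogonality check:
  u_2 · u_1 = 0 (should be 0)
  u_3 · u_1 = 0 (should be 0)
  u_3 · u_2 = 0 (should be 0)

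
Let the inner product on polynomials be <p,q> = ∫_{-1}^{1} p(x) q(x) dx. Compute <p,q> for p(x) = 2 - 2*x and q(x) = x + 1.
<p,q> = 8/3

Expand the product: p(x)·q(x) = 2 - 2*x^2.
∫_{-1}^{1} of each monomial x^k gives [2/(k+1) if k even, 0 if k odd]. Integrating term-by-term (or equivalently evaluating the antiderivative F(x) = -2*x^3/3 + 2*x at the endpoints):
  F(1) − F(−1) = 4/3 − (-4/3) = 8/3.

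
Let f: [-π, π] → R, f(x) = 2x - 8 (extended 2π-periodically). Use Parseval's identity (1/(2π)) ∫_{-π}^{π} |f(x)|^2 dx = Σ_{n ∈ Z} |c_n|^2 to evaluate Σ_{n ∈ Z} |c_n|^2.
Σ |c_n|^2 = 4π^2/3 + 64

Expand and integrate term by term over [-π, π]:
  ∫ (2x)^2 dx = 4·(2π^3/3); ∫ 2·2·(-8)·x dx = 0 (odd integrand); ∫ (-8)^2 dx = 64·2π.
So (1/(2π)) ∫_{-π}^{π} (2x - 8)^2 dx = 4π^2/3 + 64 = 4π^2/3 + 64.
Parseval ⇒ Σ |c_n|^2 = 4π^2/3 + 64.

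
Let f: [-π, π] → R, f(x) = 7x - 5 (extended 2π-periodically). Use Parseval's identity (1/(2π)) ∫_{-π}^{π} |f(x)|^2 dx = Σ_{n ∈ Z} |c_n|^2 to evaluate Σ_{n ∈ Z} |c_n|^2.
Σ |c_n|^2 = 49π^2/3 + 25

Expand and integrate term by term over [-π, π]:
  ∫ (7x)^2 dx = 49·(2π^3/3); ∫ 2·7·(-5)·x dx = 0 (odd integrand); ∫ (-5)^2 dx = 25·2π.
So (1/(2π)) ∫_{-π}^{π} (7x - 5)^2 dx = 49π^2/3 + 25 = 49π^2/3 + 25.
Parseval ⇒ Σ |c_n|^2 = 49π^2/3 + 25.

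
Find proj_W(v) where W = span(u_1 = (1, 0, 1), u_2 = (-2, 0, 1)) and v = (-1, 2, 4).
proj_W(v) = (-1, 0, 4)

Set up U = [u_1 | ... | u_2] ∈ R^(3×2). The projector onto W = col(U) is P = U (U^T U)^(-1) U^T.
Compute U^T U =
  [2, -1]
  [-1, 5],
and U^T v = (3, 6).
Solve U^T U · c = U^T v for the coefficients: c = (7/3, 5/3). The projection is proj_W(v) = U c.
Check: (v - proj_W(v)) · u_1 = 0  (should be 0).
Check: (v - proj_W(v)) · u_2 = 0  (should be 0).
Result: proj_W(v) = (-1, 0, 4).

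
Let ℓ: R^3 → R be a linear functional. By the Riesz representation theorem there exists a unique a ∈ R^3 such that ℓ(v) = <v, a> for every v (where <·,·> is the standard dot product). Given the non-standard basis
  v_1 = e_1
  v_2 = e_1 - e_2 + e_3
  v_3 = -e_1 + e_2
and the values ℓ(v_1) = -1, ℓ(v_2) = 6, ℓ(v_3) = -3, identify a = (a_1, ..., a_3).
a = (-1, -4, 3)

Write a = (a_1, ..., a_3) in the standard basis. For each basis vector v_i, ℓ(v_i) = <v_i, a> is a linear equation in the a_j's. Collect the n equations into a matrix system V a = ℓ, where row i of V is v_i (expressed in the standard basis). Since V is invertible (lower-triangular with 1s on the diagonal, up to permutation), solve by back-substitution:
  V =
[[1, 0, 0],
 [1, -1, 1],
 [-1, 1, 0]]
  V a = (-1, 6, -3)
Solving gives a = (-1, -4, 3).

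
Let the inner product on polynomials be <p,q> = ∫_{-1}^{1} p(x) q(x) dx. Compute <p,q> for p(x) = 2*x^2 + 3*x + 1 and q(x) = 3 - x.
<p,q> = 8

Expand the product: p(x)·q(x) = -2*x^3 + 3*x^2 + 8*x + 3.
∫_{-1}^{1} of each monomial x^k gives [2/(k+1) if k even, 0 if k odd]. Integrating term-by-term (or equivalently evaluating the antiderivative F(x) = -x^4/2 + x^3 + 4*x^2 + 3*x at the endpoints):
  F(1) − F(−1) = 15/2 − (-1/2) = 8.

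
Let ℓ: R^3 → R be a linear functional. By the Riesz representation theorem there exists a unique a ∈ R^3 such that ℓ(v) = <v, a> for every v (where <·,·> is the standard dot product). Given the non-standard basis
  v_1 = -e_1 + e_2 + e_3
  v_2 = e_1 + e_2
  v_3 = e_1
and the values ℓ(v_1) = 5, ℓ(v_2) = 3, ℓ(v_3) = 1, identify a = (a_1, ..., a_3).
a = (1, 2, 4)

Write a = (a_1, ..., a_3) in the standard basis. For each basis vector v_i, ℓ(v_i) = <v_i, a> is a linear equation in the a_j's. Collect the n equations into a matrix system V a = ℓ, where row i of V is v_i (expressed in the standard basis). Since V is invertible (lower-triangular with 1s on the diagonal, up to permutation), solve by back-substitution:
  V =
[[-1, 1, 1],
 [1, 1, 0],
 [1, 0, 0]]
  V a = (5, 3, 1)
Solving gives a = (1, 2, 4).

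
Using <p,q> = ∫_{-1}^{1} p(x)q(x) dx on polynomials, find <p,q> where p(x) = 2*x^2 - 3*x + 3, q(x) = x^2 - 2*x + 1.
<p,q> = 212/15

Expand the product: p(x)·q(x) = 2*x^4 - 7*x^3 + 11*x^2 - 9*x + 3.
∫_{-1}^{1} of each monomial x^k gives [2/(k+1) if k even, 0 if k odd]. Integrating term-by-term (or equivalently evaluating the antiderivative F(x) = 2*x^5/5 - 7*x^4/4 + 11*x^3/3 - 9*x^2/2 + 3*x at the endpoints):
  F(1) − F(−1) = 49/60 − (-799/60) = 212/15.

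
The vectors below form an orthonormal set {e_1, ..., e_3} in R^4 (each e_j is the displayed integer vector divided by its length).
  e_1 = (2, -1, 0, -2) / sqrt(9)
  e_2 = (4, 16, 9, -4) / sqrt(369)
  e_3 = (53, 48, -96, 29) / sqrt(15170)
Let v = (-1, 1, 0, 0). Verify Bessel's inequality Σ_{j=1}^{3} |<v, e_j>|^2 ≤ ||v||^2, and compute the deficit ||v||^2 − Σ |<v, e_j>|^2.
Σ |<v, e_j>|^2 = 103/74; ||v||^2 = 2; deficit = 45/74

Write each e_j = u_j / sqrt(<u_j, u_j>) where u_j is the displayed integer vector. Then <v, e_j> = <v, u_j> / sqrt(<u_j, u_j>), so |<v, e_j>|^2 = <v, u_j>^2 / <u_j, u_j>.
Coefficients: <v, e_1> = -3/sqrt(9), <v, e_2> = 12/sqrt(369), <v, e_3> = -5/sqrt(15170).
Square and sum: Σ |<v, e_j>|^2 = 103/74.
Compute ||v||^2 = v·v = 2.
Deficit = 2 − 103/74 = 45/74 ≥ 0, confirming Bessel's inequality. (The deficit equals ||v − Σ <v,e_j> e_j||^2, the squared distance from v to span{e_j}.)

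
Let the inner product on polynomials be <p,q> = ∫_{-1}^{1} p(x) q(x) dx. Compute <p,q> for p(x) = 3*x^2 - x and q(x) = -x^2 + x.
<p,q> = -28/15

Expand the product: p(x)·q(x) = -3*x^4 + 4*x^3 - x^2.
∫_{-1}^{1} of each monomial x^k gives [2/(k+1) if k even, 0 if k odd]. Integrating term-by-term (or equivalently evaluating the antiderivative F(x) = -3*x^5/5 + x^4 - x^3/3 at the endpoints):
  F(1) − F(−1) = 1/15 − (29/15) = -28/15.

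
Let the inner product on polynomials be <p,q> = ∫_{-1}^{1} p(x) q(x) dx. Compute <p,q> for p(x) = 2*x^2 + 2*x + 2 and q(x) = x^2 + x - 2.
<p,q> = -36/5

Expand the product: p(x)·q(x) = 2*x^4 + 4*x^3 - 2*x - 4.
∫_{-1}^{1} of each monomial x^k gives [2/(k+1) if k even, 0 if k odd]. Integrating term-by-term (or equivalently evaluating the antiderivative F(x) = 2*x^5/5 + x^4 - x^2 - 4*x at the endpoints):
  F(1) − F(−1) = -18/5 − (18/5) = -36/5.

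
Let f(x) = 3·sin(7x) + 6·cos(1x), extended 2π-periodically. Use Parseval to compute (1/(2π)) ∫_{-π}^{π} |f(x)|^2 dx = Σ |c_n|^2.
Σ |c_n|^2 = 45/2

Expand |f|^2 and use orthogonality of {sin(nx), cos(mx)} on [-π, π]:
  ∫_{-π}^{π} sin(nx)^2 dx = π, ∫ cos(mx)^2 dx = π, and cross terms integrate to 0.
So ∫_{-π}^{π} f(x)^2 dx = 3^2 · π + 6^2 · π = (9 + 36)π.
Divide by 2π: (9 + 36)/2 = 45/2.
By Parseval, this equals Σ |c_n|^2.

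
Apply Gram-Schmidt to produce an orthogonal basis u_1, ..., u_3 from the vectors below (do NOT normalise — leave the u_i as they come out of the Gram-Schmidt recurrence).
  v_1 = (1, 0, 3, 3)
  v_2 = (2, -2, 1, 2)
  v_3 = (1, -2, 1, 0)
Orthogonal basis:
  u_1 = (1, 0, 3, 3)
  u_2 = (27/19, -2, -14/19, 5/19)
  u_3 = (-3/14, -37/63, 8/9, -103/126)

Apply the Gram-Schmidt recurrence
  u_1 = v_1
  u_i = v_i − Σ_{j<i} ((v_i · u_j) / (u_j · u_j)) · u_j.

Step by step this gives:
  u_1 = (1, 0, 3, 3)
  u_2 = (27/19, -2, -14/19, 5/19)
  u_3 = (-3/14, -37/63, 8/9, -103/126)

Orthogonality check:
  u_2 · u_1 = 0 (should be 0)
  u_3 · u_1 = 0 (should be 0)
  u_3 · u_2 = 0 (should be 0)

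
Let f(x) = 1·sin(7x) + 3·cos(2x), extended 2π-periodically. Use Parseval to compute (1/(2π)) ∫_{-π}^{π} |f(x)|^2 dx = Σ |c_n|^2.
Σ |c_n|^2 = 5

Expand |f|^2 and use orthogonality of {sin(nx), cos(mx)} on [-π, π]:
  ∫_{-π}^{π} sin(nx)^2 dx = π, ∫ cos(mx)^2 dx = π, and cross terms integrate to 0.
So ∫_{-π}^{π} f(x)^2 dx = 1^2 · π + 3^2 · π = (1 + 9)π.
Divide by 2π: (1 + 9)/2 = 5.
By Parseval, this equals Σ |c_n|^2.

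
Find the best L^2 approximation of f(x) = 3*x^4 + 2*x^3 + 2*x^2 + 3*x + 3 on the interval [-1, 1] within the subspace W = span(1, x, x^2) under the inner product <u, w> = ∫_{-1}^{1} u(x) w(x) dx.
g(x) = 32*x^2/7 + 21*x/5 + 96/35

The best approximation g ∈ W is the orthogonal projection of f onto W. Writing g = a_0 + a_1 x + a_2 x^2, the coefficients solve the normal equations G · a = b where
  G_{ij} = <φ_i, φ_j> and b_i = <f, φ_i>, with φ_0 = 1, φ_1 = x, φ_2 = x^2.
G =
  [2, 0, 2/3]
  [0, 2/3, 0]
  [2/3, 0, 2/5],
b = (128/15, 14/5, 128/35).
Solving gives a_0 = 96/35, a_1 = 21/5, a_2 = 32/7, so
  g(x) = 32*x^2/7 + 21*x/5 + 96/35.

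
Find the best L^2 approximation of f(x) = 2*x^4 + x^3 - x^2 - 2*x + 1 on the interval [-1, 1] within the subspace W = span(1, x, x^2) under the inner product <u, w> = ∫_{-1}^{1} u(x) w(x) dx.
g(x) = 5*x^2/7 - 7*x/5 + 29/35

The best approximation g ∈ W is the orthogonal projection of f onto W. Writing g = a_0 + a_1 x + a_2 x^2, the coefficients solve the normal equations G · a = b where
  G_{ij} = <φ_i, φ_j> and b_i = <f, φ_i>, with φ_0 = 1, φ_1 = x, φ_2 = x^2.
G =
  [2, 0, 2/3]
  [0, 2/3, 0]
  [2/3, 0, 2/5],
b = (32/15, -14/15, 88/105).
Solving gives a_0 = 29/35, a_1 = -7/5, a_2 = 5/7, so
  g(x) = 5*x^2/7 - 7*x/5 + 29/35.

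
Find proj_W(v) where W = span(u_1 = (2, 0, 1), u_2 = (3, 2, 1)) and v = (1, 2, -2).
proj_W(v) = (5/21, 50/21, -10/21)

Set up U = [u_1 | ... | u_2] ∈ R^(3×2). The projector onto W = col(U) is P = U (U^T U)^(-1) U^T.
Compute U^T U =
  [5, 7]
  [7, 14],
and U^T v = (0, 5).
Solve U^T U · c = U^T v for the coefficients: c = (-5/3, 25/21). The projection is proj_W(v) = U c.
Check: (v - proj_W(v)) · u_1 = 0  (should be 0).
Check: (v - proj_W(v)) · u_2 = 0  (should be 0).
Result: proj_W(v) = (5/21, 50/21, -10/21).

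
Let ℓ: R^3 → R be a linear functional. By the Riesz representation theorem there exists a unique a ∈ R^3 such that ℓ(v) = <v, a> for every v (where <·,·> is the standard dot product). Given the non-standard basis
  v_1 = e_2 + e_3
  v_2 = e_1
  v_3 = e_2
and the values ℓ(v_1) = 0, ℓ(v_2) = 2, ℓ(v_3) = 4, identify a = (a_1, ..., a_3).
a = (2, 4, -4)

Write a = (a_1, ..., a_3) in the standard basis. For each basis vector v_i, ℓ(v_i) = <v_i, a> is a linear equation in the a_j's. Collect the n equations into a matrix system V a = ℓ, where row i of V is v_i (expressed in the standard basis). Since V is invertible (lower-triangular with 1s on the diagonal, up to permutation), solve by back-substitution:
  V =
[[0, 1, 1],
 [1, 0, 0],
 [0, 1, 0]]
  V a = (0, 2, 4)
Solving gives a = (2, 4, -4).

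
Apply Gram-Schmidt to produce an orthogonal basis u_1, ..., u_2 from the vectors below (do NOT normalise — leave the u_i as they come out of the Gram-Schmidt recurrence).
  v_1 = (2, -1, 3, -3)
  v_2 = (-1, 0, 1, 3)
Orthogonal basis:
  u_1 = (2, -1, 3, -3)
  u_2 = (-7/23, -8/23, 47/23, 45/23)

Apply the Gram-Schmidt recurrence
  u_1 = v_1
  u_i = v_i − Σ_{j<i} ((v_i · u_j) / (u_j · u_j)) · u_j.

Step by step this gives:
  u_1 = (2, -1, 3, -3)
  u_2 = (-7/23, -8/23, 47/23, 45/23)

Orthogonality check:
  u_2 · u_1 = 0 (should be 0)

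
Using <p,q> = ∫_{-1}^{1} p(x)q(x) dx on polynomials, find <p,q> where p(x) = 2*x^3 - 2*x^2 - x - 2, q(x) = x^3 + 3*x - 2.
<p,q> = 236/21

Expand the product: p(x)·q(x) = 2*x^6 - 2*x^5 + 5*x^4 - 12*x^3 + x^2 - 4*x + 4.
∫_{-1}^{1} of each monomial x^k gives [2/(k+1) if k even, 0 if k odd]. Integrating term-by-term (or equivalently evaluating the antiderivative F(x) = 2*x^7/7 - x^6/3 + x^5 - 3*x^4 + x^3/3 - 2*x^2 + 4*x at the endpoints):
  F(1) − F(−1) = 2/7 − (-230/21) = 236/21.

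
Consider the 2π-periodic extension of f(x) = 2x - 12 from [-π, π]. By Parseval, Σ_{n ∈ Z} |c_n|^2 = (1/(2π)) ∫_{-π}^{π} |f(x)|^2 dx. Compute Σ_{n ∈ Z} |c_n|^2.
Σ |c_n|^2 = 4π^2/3 + 144

Expand and integrate term by term over [-π, π]:
  ∫ (2x)^2 dx = 4·(2π^3/3); ∫ 2·2·(-12)·x dx = 0 (odd integrand); ∫ (-12)^2 dx = 144·2π.
So (1/(2π)) ∫_{-π}^{π} (2x - 12)^2 dx = 4π^2/3 + 144 = 4π^2/3 + 144.
Parseval ⇒ Σ |c_n|^2 = 4π^2/3 + 144.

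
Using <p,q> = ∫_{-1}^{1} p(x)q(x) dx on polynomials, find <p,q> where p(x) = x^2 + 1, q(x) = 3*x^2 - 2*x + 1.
<p,q> = 88/15

Expand the product: p(x)·q(x) = 3*x^4 - 2*x^3 + 4*x^2 - 2*x + 1.
∫_{-1}^{1} of each monomial x^k gives [2/(k+1) if k even, 0 if k odd]. Integrating term-by-term (or equivalently evaluating the antiderivative F(x) = 3*x^5/5 - x^4/2 + 4*x^3/3 - x^2 + x at the endpoints):
  F(1) − F(−1) = 43/30 − (-133/30) = 88/15.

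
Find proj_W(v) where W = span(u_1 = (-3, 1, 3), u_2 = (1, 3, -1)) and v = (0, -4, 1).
proj_W(v) = (-1/2, -4, 1/2)

Set up U = [u_1 | ... | u_2] ∈ R^(3×2). The projector onto W = col(U) is P = U (U^T U)^(-1) U^T.
Compute U^T U =
  [19, -3]
  [-3, 11],
and U^T v = (-1, -13).
Solve U^T U · c = U^T v for the coefficients: c = (-1/4, -5/4). The projection is proj_W(v) = U c.
Check: (v - proj_W(v)) · u_1 = 0  (should be 0).
Check: (v - proj_W(v)) · u_2 = 0  (should be 0).
Result: proj_W(v) = (-1/2, -4, 1/2).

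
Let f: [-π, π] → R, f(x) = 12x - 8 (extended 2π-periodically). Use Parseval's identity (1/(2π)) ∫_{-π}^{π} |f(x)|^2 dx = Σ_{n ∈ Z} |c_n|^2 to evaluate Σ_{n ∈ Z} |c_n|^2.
Σ |c_n|^2 = 48π^2 + 64

Expand and integrate term by term over [-π, π]:
  ∫ (12x)^2 dx = 144·(2π^3/3); ∫ 2·12·(-8)·x dx = 0 (odd integrand); ∫ (-8)^2 dx = 64·2π.
So (1/(2π)) ∫_{-π}^{π} (12x - 8)^2 dx = 144π^2/3 + 64 = 48π^2 + 64.
Parseval ⇒ Σ |c_n|^2 = 48π^2 + 64.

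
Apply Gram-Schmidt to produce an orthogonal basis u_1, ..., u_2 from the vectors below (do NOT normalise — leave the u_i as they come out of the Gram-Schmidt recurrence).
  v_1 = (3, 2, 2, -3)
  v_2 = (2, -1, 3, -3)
Orthogonal basis:
  u_1 = (3, 2, 2, -3)
  u_2 = (-5/26, -32/13, 20/13, -21/26)

Apply the Gram-Schmidt recurrence
  u_1 = v_1
  u_i = v_i − Σ_{j<i} ((v_i · u_j) / (u_j · u_j)) · u_j.

Step by step this gives:
  u_1 = (3, 2, 2, -3)
  u_2 = (-5/26, -32/13, 20/13, -21/26)

Orthogonality check:
  u_2 · u_1 = 0 (should be 0)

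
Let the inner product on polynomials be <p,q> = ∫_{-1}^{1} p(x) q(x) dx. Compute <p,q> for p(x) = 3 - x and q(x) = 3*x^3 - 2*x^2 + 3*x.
<p,q> = -36/5

Expand the product: p(x)·q(x) = -3*x^4 + 11*x^3 - 9*x^2 + 9*x.
∫_{-1}^{1} of each monomial x^k gives [2/(k+1) if k even, 0 if k odd]. Integrating term-by-term (or equivalently evaluating the antiderivative F(x) = -3*x^5/5 + 11*x^4/4 - 3*x^3 + 9*x^2/2 at the endpoints):
  F(1) − F(−1) = 73/20 − (217/20) = -36/5.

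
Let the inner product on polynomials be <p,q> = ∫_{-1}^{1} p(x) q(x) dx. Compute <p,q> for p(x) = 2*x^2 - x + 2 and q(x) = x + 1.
<p,q> = 14/3

Expand the product: p(x)·q(x) = 2*x^3 + x^2 + x + 2.
∫_{-1}^{1} of each monomial x^k gives [2/(k+1) if k even, 0 if k odd]. Integrating term-by-term (or equivalently evaluating the antiderivative F(x) = x^4/2 + x^3/3 + x^2/2 + 2*x at the endpoints):
  F(1) − F(−1) = 10/3 − (-4/3) = 14/3.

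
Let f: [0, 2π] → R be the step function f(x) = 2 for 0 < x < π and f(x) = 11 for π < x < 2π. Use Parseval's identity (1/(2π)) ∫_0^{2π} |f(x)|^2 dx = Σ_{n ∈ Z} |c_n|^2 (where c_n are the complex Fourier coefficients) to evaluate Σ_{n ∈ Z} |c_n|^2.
Σ |c_n|^2 = 125/2

Parseval equates the L^2 energy of f (normalised by 1/(2π)) with the ℓ^2 sum of its Fourier coefficients: (1/(2π)) ∫_0^{2π} |f|^2 = Σ |c_n|^2.
Compute the left side: (1/(2π)) [∫_0^π 2^2 dx + ∫_π^{2π} 11^2 dx] = (1/(2π)) · (4π + 121π) = (4 + 121)/2 = 125/2.
So Σ_{n ∈ Z} |c_n|^2 = 125/2.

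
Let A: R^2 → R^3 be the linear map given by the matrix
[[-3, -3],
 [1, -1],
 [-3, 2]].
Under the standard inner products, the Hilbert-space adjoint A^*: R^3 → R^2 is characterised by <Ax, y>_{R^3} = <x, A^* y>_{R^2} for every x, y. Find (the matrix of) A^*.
A^* = A^T =
[[-3, 1, -3],
 [-3, -1, 2]]

For real matrices with standard dot products, the defining identity <Ax, y> = <x, A^* y> gives (Ax)^T y = x^T (A^*) y, i.e. x^T A^T y = x^T (A^*) y. Since this holds for all x, y, we must have A^* = A^T. Therefore
A^* =
[[-3, 1, -3],
 [-3, -1, 2]].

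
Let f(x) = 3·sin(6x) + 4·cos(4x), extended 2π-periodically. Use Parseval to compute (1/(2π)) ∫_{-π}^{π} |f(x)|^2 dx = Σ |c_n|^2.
Σ |c_n|^2 = 25/2

Expand |f|^2 and use orthogonality of {sin(nx), cos(mx)} on [-π, π]:
  ∫_{-π}^{π} sin(nx)^2 dx = π, ∫ cos(mx)^2 dx = π, and cross terms integrate to 0.
So ∫_{-π}^{π} f(x)^2 dx = 3^2 · π + 4^2 · π = (9 + 16)π.
Divide by 2π: (9 + 16)/2 = 25/2.
By Parseval, this equals Σ |c_n|^2.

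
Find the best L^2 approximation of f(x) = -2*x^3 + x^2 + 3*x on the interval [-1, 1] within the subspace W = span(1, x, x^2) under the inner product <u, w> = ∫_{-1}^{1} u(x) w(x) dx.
g(x) = x^2 + 9*x/5

The best approximation g ∈ W is the orthogonal projection of f onto W. Writing g = a_0 + a_1 x + a_2 x^2, the coefficients solve the normal equations G · a = b where
  G_{ij} = <φ_i, φ_j> and b_i = <f, φ_i>, with φ_0 = 1, φ_1 = x, φ_2 = x^2.
G =
  [2, 0, 2/3]
  [0, 2/3, 0]
  [2/3, 0, 2/5],
b = (2/3, 6/5, 2/5).
Solving gives a_0 = 0, a_1 = 9/5, a_2 = 1, so
  g(x) = x^2 + 9*x/5.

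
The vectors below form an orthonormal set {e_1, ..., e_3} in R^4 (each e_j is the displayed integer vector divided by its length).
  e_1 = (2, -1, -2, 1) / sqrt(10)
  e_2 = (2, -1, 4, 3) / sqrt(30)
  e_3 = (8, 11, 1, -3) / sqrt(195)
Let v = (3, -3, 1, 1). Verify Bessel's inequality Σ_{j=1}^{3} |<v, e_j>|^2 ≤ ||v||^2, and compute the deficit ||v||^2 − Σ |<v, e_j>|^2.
Σ |<v, e_j>|^2 = 1011/65; ||v||^2 = 20; deficit = 289/65

Write each e_j = u_j / sqrt(<u_j, u_j>) where u_j is the displayed integer vector. Then <v, e_j> = <v, u_j> / sqrt(<u_j, u_j>), so |<v, e_j>|^2 = <v, u_j>^2 / <u_j, u_j>.
Coefficients: <v, e_1> = 8/sqrt(10), <v, e_2> = 16/sqrt(30), <v, e_3> = -11/sqrt(195).
Square and sum: Σ |<v, e_j>|^2 = 1011/65.
Compute ||v||^2 = v·v = 20.
Deficit = 20 − 1011/65 = 289/65 ≥ 0, confirming Bessel's inequality. (The deficit equals ||v − Σ <v,e_j> e_j||^2, the squared distance from v to span{e_j}.)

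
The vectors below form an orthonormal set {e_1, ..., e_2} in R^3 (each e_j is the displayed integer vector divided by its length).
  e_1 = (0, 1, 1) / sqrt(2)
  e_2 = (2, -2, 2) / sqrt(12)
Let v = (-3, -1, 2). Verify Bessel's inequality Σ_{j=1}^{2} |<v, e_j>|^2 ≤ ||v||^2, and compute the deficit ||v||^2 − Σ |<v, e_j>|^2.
Σ |<v, e_j>|^2 = 1/2; ||v||^2 = 14; deficit = 27/2

Write each e_j = u_j / sqrt(<u_j, u_j>) where u_j is the displayed integer vector. Then <v, e_j> = <v, u_j> / sqrt(<u_j, u_j>), so |<v, e_j>|^2 = <v, u_j>^2 / <u_j, u_j>.
Coefficients: <v, e_1> = 1/sqrt(2), <v, e_2> = 0/sqrt(12).
Square and sum: Σ |<v, e_j>|^2 = 1/2.
Compute ||v||^2 = v·v = 14.
Deficit = 14 − 1/2 = 27/2 ≥ 0, confirming Bessel's inequality. (The deficit equals ||v − Σ <v,e_j> e_j||^2, the squared distance from v to span{e_j}.)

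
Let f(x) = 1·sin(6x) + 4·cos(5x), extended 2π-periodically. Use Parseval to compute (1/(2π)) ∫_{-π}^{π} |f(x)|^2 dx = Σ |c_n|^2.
Σ |c_n|^2 = 17/2

Expand |f|^2 and use orthogonality of {sin(nx), cos(mx)} on [-π, π]:
  ∫_{-π}^{π} sin(nx)^2 dx = π, ∫ cos(mx)^2 dx = π, and cross terms integrate to 0.
So ∫_{-π}^{π} f(x)^2 dx = 1^2 · π + 4^2 · π = (1 + 16)π.
Divide by 2π: (1 + 16)/2 = 17/2.
By Parseval, this equals Σ |c_n|^2.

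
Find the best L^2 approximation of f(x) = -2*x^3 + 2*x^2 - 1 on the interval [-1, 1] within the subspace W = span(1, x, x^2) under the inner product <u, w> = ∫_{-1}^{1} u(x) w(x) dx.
g(x) = 2*x^2 - 6*x/5 - 1

The best approximation g ∈ W is the orthogonal projection of f onto W. Writing g = a_0 + a_1 x + a_2 x^2, the coefficients solve the normal equations G · a = b where
  G_{ij} = <φ_i, φ_j> and b_i = <f, φ_i>, with φ_0 = 1, φ_1 = x, φ_2 = x^2.
G =
  [2, 0, 2/3]
  [0, 2/3, 0]
  [2/3, 0, 2/5],
b = (-2/3, -4/5, 2/15).
Solving gives a_0 = -1, a_1 = -6/5, a_2 = 2, so
  g(x) = 2*x^2 - 6*x/5 - 1.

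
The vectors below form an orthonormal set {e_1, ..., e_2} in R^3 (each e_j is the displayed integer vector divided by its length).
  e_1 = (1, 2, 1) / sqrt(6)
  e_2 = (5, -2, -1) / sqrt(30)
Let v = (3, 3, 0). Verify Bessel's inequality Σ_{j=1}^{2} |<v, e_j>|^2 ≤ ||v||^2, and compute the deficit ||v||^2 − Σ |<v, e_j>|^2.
Σ |<v, e_j>|^2 = 81/5; ||v||^2 = 18; deficit = 9/5

Write each e_j = u_j / sqrt(<u_j, u_j>) where u_j is the displayed integer vector. Then <v, e_j> = <v, u_j> / sqrt(<u_j, u_j>), so |<v, e_j>|^2 = <v, u_j>^2 / <u_j, u_j>.
Coefficients: <v, e_1> = 9/sqrt(6), <v, e_2> = 9/sqrt(30).
Square and sum: Σ |<v, e_j>|^2 = 81/5.
Compute ||v||^2 = v·v = 18.
Deficit = 18 − 81/5 = 9/5 ≥ 0, confirming Bessel's inequality. (The deficit equals ||v − Σ <v,e_j> e_j||^2, the squared distance from v to span{e_j}.)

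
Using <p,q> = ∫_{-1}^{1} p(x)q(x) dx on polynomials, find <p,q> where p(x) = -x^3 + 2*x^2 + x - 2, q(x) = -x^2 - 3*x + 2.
<p,q> = -28/5

Expand the product: p(x)·q(x) = x^5 + x^4 - 9*x^3 + 3*x^2 + 8*x - 4.
∫_{-1}^{1} of each monomial x^k gives [2/(k+1) if k even, 0 if k odd]. Integrating term-by-term (or equivalently evaluating the antiderivative F(x) = x^6/6 + x^5/5 - 9*x^4/4 + x^3 + 4*x^2 - 4*x at the endpoints):
  F(1) − F(−1) = -53/60 − (283/60) = -28/5.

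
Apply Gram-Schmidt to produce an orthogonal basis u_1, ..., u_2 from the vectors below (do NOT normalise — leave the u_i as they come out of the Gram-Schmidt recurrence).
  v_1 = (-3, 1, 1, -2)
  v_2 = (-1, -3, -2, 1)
Orthogonal basis:
  u_1 = (-3, 1, 1, -2)
  u_2 = (-9/5, -41/15, -26/15, 7/15)

Apply the Gram-Schmidt recurrence
  u_1 = v_1
  u_i = v_i − Σ_{j<i} ((v_i · u_j) / (u_j · u_j)) · u_j.

Step by step this gives:
  u_1 = (-3, 1, 1, -2)
  u_2 = (-9/5, -41/15, -26/15, 7/15)

Orthogonality check:
  u_2 · u_1 = 0 (should be 0)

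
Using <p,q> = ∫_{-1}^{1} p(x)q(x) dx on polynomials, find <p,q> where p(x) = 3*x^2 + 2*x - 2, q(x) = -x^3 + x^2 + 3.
<p,q> = -104/15

Expand the product: p(x)·q(x) = -3*x^5 + x^4 + 4*x^3 + 7*x^2 + 6*x - 6.
∫_{-1}^{1} of each monomial x^k gives [2/(k+1) if k even, 0 if k odd]. Integrating term-by-term (or equivalently evaluating the antiderivative F(x) = -x^6/2 + x^5/5 + x^4 + 7*x^3/3 + 3*x^2 - 6*x at the endpoints):
  F(1) − F(−1) = 1/30 − (209/30) = -104/15.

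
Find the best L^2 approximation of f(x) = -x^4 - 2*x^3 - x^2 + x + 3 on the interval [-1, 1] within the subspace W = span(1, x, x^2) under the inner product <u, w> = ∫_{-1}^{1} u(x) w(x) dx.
g(x) = -13*x^2/7 - x/5 + 108/35

The best approximation g ∈ W is the orthogonal projection of f onto W. Writing g = a_0 + a_1 x + a_2 x^2, the coefficients solve the normal equations G · a = b where
  G_{ij} = <φ_i, φ_j> and b_i = <f, φ_i>, with φ_0 = 1, φ_1 = x, φ_2 = x^2.
G =
  [2, 0, 2/3]
  [0, 2/3, 0]
  [2/3, 0, 2/5],
b = (74/15, -2/15, 46/35).
Solving gives a_0 = 108/35, a_1 = -1/5, a_2 = -13/7, so
  g(x) = -13*x^2/7 - x/5 + 108/35.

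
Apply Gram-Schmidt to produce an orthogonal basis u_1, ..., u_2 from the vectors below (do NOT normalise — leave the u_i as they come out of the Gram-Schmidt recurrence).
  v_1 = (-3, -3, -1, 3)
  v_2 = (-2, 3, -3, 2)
Orthogonal basis:
  u_1 = (-3, -3, -1, 3)
  u_2 = (-19/14, 51/14, -39/14, 19/14)

Apply the Gram-Schmidt recurrence
  u_1 = v_1
  u_i = v_i − Σ_{j<i} ((v_i · u_j) / (u_j · u_j)) · u_j.

Step by step this gives:
  u_1 = (-3, -3, -1, 3)
  u_2 = (-19/14, 51/14, -39/14, 19/14)

Orthogonality check:
  u_2 · u_1 = 0 (should be 0)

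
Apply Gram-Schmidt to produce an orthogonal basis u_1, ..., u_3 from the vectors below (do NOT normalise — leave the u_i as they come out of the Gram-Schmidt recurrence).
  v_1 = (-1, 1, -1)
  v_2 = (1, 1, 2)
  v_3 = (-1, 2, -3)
Orthogonal basis:
  u_1 = (-1, 1, -1)
  u_2 = (1/3, 5/3, 4/3)
  u_3 = (15/14, 5/14, -5/7)

Apply the Gram-Schmidt recurrence
  u_1 = v_1
  u_i = v_i − Σ_{j<i} ((v_i · u_j) / (u_j · u_j)) · u_j.

Step by step this gives:
  u_1 = (-1, 1, -1)
  u_2 = (1/3, 5/3, 4/3)
  u_3 = (15/14, 5/14, -5/7)

Orthogonality check:
  u_2 · u_1 = 0 (should be 0)
  u_3 · u_1 = 0 (should be 0)
  u_3 · u_2 = 0 (should be 0)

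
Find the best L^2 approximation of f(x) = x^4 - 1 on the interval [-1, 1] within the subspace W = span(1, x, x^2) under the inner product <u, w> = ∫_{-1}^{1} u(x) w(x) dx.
g(x) = 6*x^2/7 - 38/35

The best approximation g ∈ W is the orthogonal projection of f onto W. Writing g = a_0 + a_1 x + a_2 x^2, the coefficients solve the normal equations G · a = b where
  G_{ij} = <φ_i, φ_j> and b_i = <f, φ_i>, with φ_0 = 1, φ_1 = x, φ_2 = x^2.
G =
  [2, 0, 2/3]
  [0, 2/3, 0]
  [2/3, 0, 2/5],
b = (-8/5, 0, -8/21).
Solving gives a_0 = -38/35, a_1 = 0, a_2 = 6/7, so
  g(x) = 6*x^2/7 - 38/35.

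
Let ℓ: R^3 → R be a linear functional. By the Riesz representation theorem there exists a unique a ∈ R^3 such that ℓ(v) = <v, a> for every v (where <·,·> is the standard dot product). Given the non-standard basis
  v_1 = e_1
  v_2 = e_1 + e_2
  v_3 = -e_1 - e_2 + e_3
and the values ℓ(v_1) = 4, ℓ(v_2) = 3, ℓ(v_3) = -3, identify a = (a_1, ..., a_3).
a = (4, -1, 0)

Write a = (a_1, ..., a_3) in the standard basis. For each basis vector v_i, ℓ(v_i) = <v_i, a> is a linear equation in the a_j's. Collect the n equations into a matrix system V a = ℓ, where row i of V is v_i (expressed in the standard basis). Since V is invertible (lower-triangular with 1s on the diagonal, up to permutation), solve by back-substitution:
  V =
[[1, 0, 0],
 [1, 1, 0],
 [-1, -1, 1]]
  V a = (4, 3, -3)
Solving gives a = (4, -1, 0).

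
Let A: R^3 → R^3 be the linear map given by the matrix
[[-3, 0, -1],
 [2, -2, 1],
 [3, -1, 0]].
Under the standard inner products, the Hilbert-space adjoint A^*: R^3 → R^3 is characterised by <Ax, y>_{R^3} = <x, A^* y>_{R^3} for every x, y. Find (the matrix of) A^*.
A^* = A^T =
[[-3, 2, 3],
 [0, -2, -1],
 [-1, 1, 0]]

For real matrices with standard dot products, the defining identity <Ax, y> = <x, A^* y> gives (Ax)^T y = x^T (A^*) y, i.e. x^T A^T y = x^T (A^*) y. Since this holds for all x, y, we must have A^* = A^T. Therefore
A^* =
[[-3, 2, 3],
 [0, -2, -1],
 [-1, 1, 0]].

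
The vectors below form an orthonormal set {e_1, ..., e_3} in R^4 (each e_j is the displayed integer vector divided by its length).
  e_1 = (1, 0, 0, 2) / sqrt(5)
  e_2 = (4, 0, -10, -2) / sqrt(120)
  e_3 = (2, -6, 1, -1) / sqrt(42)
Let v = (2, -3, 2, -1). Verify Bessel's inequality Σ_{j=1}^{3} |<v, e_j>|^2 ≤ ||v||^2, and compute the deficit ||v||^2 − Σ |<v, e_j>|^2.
Σ |<v, e_j>|^2 = 110/7; ||v||^2 = 18; deficit = 16/7

Write each e_j = u_j / sqrt(<u_j, u_j>) where u_j is the displayed integer vector. Then <v, e_j> = <v, u_j> / sqrt(<u_j, u_j>), so |<v, e_j>|^2 = <v, u_j>^2 / <u_j, u_j>.
Coefficients: <v, e_1> = 0/sqrt(5), <v, e_2> = -10/sqrt(120), <v, e_3> = 25/sqrt(42).
Square and sum: Σ |<v, e_j>|^2 = 110/7.
Compute ||v||^2 = v·v = 18.
Deficit = 18 − 110/7 = 16/7 ≥ 0, confirming Bessel's inequality. (The deficit equals ||v − Σ <v,e_j> e_j||^2, the squared distance from v to span{e_j}.)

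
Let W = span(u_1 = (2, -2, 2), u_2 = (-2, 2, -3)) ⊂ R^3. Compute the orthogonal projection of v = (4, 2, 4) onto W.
proj_W(v) = (1, -1, 4)

Set up U = [u_1 | ... | u_2] ∈ R^(3×2). The projector onto W = col(U) is P = U (U^T U)^(-1) U^T.
Compute U^T U =
  [12, -14]
  [-14, 17],
and U^T v = (12, -16).
Solve U^T U · c = U^T v for the coefficients: c = (-5/2, -3). The projection is proj_W(v) = U c.
Check: (v - proj_W(v)) · u_1 = 0  (should be 0).
Check: (v - proj_W(v)) · u_2 = 0  (should be 0).
Result: proj_W(v) = (1, -1, 4).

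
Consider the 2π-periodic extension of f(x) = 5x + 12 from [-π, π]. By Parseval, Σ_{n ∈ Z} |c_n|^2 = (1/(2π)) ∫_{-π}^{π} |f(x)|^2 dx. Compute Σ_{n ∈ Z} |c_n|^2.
Σ |c_n|^2 = 25π^2/3 + 144

Expand and integrate term by term over [-π, π]:
  ∫ (5x)^2 dx = 25·(2π^3/3); ∫ 2·5·(12)·x dx = 0 (odd integrand); ∫ 12^2 dx = 144·2π.
So (1/(2π)) ∫_{-π}^{π} (5x + 12)^2 dx = 25π^2/3 + 144 = 25π^2/3 + 144.
Parseval ⇒ Σ |c_n|^2 = 25π^2/3 + 144.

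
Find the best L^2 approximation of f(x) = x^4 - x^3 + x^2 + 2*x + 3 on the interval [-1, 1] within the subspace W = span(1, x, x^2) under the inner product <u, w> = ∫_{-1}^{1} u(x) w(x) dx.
g(x) = 13*x^2/7 + 7*x/5 + 102/35

The best approximation g ∈ W is the orthogonal projection of f onto W. Writing g = a_0 + a_1 x + a_2 x^2, the coefficients solve the normal equations G · a = b where
  G_{ij} = <φ_i, φ_j> and b_i = <f, φ_i>, with φ_0 = 1, φ_1 = x, φ_2 = x^2.
G =
  [2, 0, 2/3]
  [0, 2/3, 0]
  [2/3, 0, 2/5],
b = (106/15, 14/15, 94/35).
Solving gives a_0 = 102/35, a_1 = 7/5, a_2 = 13/7, so
  g(x) = 13*x^2/7 + 7*x/5 + 102/35.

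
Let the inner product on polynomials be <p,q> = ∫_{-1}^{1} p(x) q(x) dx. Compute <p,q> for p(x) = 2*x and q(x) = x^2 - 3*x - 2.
<p,q> = -4

Expand the product: p(x)·q(x) = 2*x^3 - 6*x^2 - 4*x.
∫_{-1}^{1} of each monomial x^k gives [2/(k+1) if k even, 0 if k odd]. Integrating term-by-term (or equivalently evaluating the antiderivative F(x) = x^4/2 - 2*x^3 - 2*x^2 at the endpoints):
  F(1) − F(−1) = -7/2 − (1/2) = -4.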